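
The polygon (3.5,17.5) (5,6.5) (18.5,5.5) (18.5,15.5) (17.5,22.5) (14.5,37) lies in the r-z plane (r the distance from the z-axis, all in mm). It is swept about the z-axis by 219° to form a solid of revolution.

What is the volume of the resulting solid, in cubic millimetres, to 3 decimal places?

Profile (r,z), 6 vertices: (3.5,17.5) (5,6.5) (18.5,5.5) (18.5,15.5) (17.5,22.5) (14.5,37)
edge 0: (3.5,17.5)→(5,6.5)  cross = 3.5·6.5 − 5·17.5 = -64.7500; (r_i+r_j)·cross = 8.5·-64.7500 = -550.3750
edge 1: (5,6.5)→(18.5,5.5)  cross = 5·5.5 − 18.5·6.5 = -92.7500; (r_i+r_j)·cross = 23.5·-92.7500 = -2179.6250
edge 2: (18.5,5.5)→(18.5,15.5)  cross = 18.5·15.5 − 18.5·5.5 = 185.0000; (r_i+r_j)·cross = 37·185.0000 = 6845.0000
edge 3: (18.5,15.5)→(17.5,22.5)  cross = 18.5·22.5 − 17.5·15.5 = 145.0000; (r_i+r_j)·cross = 36·145.0000 = 5220.0000
edge 4: (17.5,22.5)→(14.5,37)  cross = 17.5·37 − 14.5·22.5 = 321.2500; (r_i+r_j)·cross = 32·321.2500 = 10280.0000
edge 5: (14.5,37)→(3.5,17.5)  cross = 14.5·17.5 − 3.5·37 = 124.2500; (r_i+r_j)·cross = 18·124.2500 = 2236.5000
Σcross = 618.0000 → A = |Σcross|/2 = 309.0000 mm²
Σ(r_i+r_j)·cross = 21851.5000 → first moment M = |Σ|/6 = 3641.9167
R_c = M/A = 3641.9167/309.0000 = 11.7861 mm
θ = 219° = 3.822271 rad
V = θ·R_c·A = 3.822271·11.7861·309.0000 = 13920.393 mm³

Volume = 13920.393 mm³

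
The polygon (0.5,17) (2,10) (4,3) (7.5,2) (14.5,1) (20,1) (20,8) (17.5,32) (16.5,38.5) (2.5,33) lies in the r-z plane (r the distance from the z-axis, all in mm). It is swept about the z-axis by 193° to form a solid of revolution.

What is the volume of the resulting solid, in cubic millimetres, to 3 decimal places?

Profile (r,z), 10 vertices: (0.5,17) (2,10) (4,3) (7.5,2) (14.5,1) (20,1) (20,8) (17.5,32) (16.5,38.5) (2.5,33)
edge 0: (0.5,17)→(2,10)  cross = 0.5·10 − 2·17 = -29.0000; (r_i+r_j)·cross = 2.5·-29.0000 = -72.5000
edge 1: (2,10)→(4,3)  cross = 2·3 − 4·10 = -34.0000; (r_i+r_j)·cross = 6·-34.0000 = -204.0000
edge 2: (4,3)→(7.5,2)  cross = 4·2 − 7.5·3 = -14.5000; (r_i+r_j)·cross = 11.5·-14.5000 = -166.7500
edge 3: (7.5,2)→(14.5,1)  cross = 7.5·1 − 14.5·2 = -21.5000; (r_i+r_j)·cross = 22·-21.5000 = -473.0000
edge 4: (14.5,1)→(20,1)  cross = 14.5·1 − 20·1 = -5.5000; (r_i+r_j)·cross = 34.5·-5.5000 = -189.7500
edge 5: (20,1)→(20,8)  cross = 20·8 − 20·1 = 140.0000; (r_i+r_j)·cross = 40·140.0000 = 5600.0000
edge 6: (20,8)→(17.5,32)  cross = 20·32 − 17.5·8 = 500.0000; (r_i+r_j)·cross = 37.5·500.0000 = 18750.0000
edge 7: (17.5,32)→(16.5,38.5)  cross = 17.5·38.5 − 16.5·32 = 145.7500; (r_i+r_j)·cross = 34·145.7500 = 4955.5000
edge 8: (16.5,38.5)→(2.5,33)  cross = 16.5·33 − 2.5·38.5 = 448.2500; (r_i+r_j)·cross = 19·448.2500 = 8516.7500
edge 9: (2.5,33)→(0.5,17)  cross = 2.5·17 − 0.5·33 = 26.0000; (r_i+r_j)·cross = 3·26.0000 = 78.0000
Σcross = 1155.5000 → A = |Σcross|/2 = 577.7500 mm²
Σ(r_i+r_j)·cross = 36794.2500 → first moment M = |Σ|/6 = 6132.3750
R_c = M/A = 6132.3750/577.7500 = 10.6142 mm
θ = 193° = 3.368485 rad
V = θ·R_c·A = 3.368485·10.6142·577.7500 = 20656.816 mm³

Volume = 20656.816 mm³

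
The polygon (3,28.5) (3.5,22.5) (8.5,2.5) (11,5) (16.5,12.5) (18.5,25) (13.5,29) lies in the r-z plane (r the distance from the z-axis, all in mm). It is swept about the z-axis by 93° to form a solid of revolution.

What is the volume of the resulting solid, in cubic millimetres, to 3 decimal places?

Volume = 4607.058 mm³

Profile (r,z), 7 vertices: (3,28.5) (3.5,22.5) (8.5,2.5) (11,5) (16.5,12.5) (18.5,25) (13.5,29)
edge 0: (3,28.5)→(3.5,22.5)  cross = 3·22.5 − 3.5·28.5 = -32.2500; (r_i+r_j)·cross = 6.5·-32.2500 = -209.6250
edge 1: (3.5,22.5)→(8.5,2.5)  cross = 3.5·2.5 − 8.5·22.5 = -182.5000; (r_i+r_j)·cross = 12·-182.5000 = -2190.0000
edge 2: (8.5,2.5)→(11,5)  cross = 8.5·5 − 11·2.5 = 15.0000; (r_i+r_j)·cross = 19.5·15.0000 = 292.5000
edge 3: (11,5)→(16.5,12.5)  cross = 11·12.5 − 16.5·5 = 55.0000; (r_i+r_j)·cross = 27.5·55.0000 = 1512.5000
edge 4: (16.5,12.5)→(18.5,25)  cross = 16.5·25 − 18.5·12.5 = 181.2500; (r_i+r_j)·cross = 35·181.2500 = 6343.7500
edge 5: (18.5,25)→(13.5,29)  cross = 18.5·29 − 13.5·25 = 199.0000; (r_i+r_j)·cross = 32·199.0000 = 6368.0000
edge 6: (13.5,29)→(3,28.5)  cross = 13.5·28.5 − 3·29 = 297.7500; (r_i+r_j)·cross = 16.5·297.7500 = 4912.8750
Σcross = 533.2500 → A = |Σcross|/2 = 266.6250 mm²
Σ(r_i+r_j)·cross = 17030.0000 → first moment M = |Σ|/6 = 2838.3333
R_c = M/A = 2838.3333/266.6250 = 10.6454 mm
θ = 93° = 1.623156 rad
V = θ·R_c·A = 1.623156·10.6454·266.6250 = 4607.058 mm³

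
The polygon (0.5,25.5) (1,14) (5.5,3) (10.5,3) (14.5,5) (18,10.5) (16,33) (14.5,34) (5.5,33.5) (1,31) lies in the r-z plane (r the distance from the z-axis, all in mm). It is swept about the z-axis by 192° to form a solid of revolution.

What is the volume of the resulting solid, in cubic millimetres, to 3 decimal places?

Volume = 13885.351 mm³

Profile (r,z), 10 vertices: (0.5,25.5) (1,14) (5.5,3) (10.5,3) (14.5,5) (18,10.5) (16,33) (14.5,34) (5.5,33.5) (1,31)
edge 0: (0.5,25.5)→(1,14)  cross = 0.5·14 − 1·25.5 = -18.5000; (r_i+r_j)·cross = 1.5·-18.5000 = -27.7500
edge 1: (1,14)→(5.5,3)  cross = 1·3 − 5.5·14 = -74.0000; (r_i+r_j)·cross = 6.5·-74.0000 = -481.0000
edge 2: (5.5,3)→(10.5,3)  cross = 5.5·3 − 10.5·3 = -15.0000; (r_i+r_j)·cross = 16·-15.0000 = -240.0000
edge 3: (10.5,3)→(14.5,5)  cross = 10.5·5 − 14.5·3 = 9.0000; (r_i+r_j)·cross = 25·9.0000 = 225.0000
edge 4: (14.5,5)→(18,10.5)  cross = 14.5·10.5 − 18·5 = 62.2500; (r_i+r_j)·cross = 32.5·62.2500 = 2023.1250
edge 5: (18,10.5)→(16,33)  cross = 18·33 − 16·10.5 = 426.0000; (r_i+r_j)·cross = 34·426.0000 = 14484.0000
edge 6: (16,33)→(14.5,34)  cross = 16·34 − 14.5·33 = 65.5000; (r_i+r_j)·cross = 30.5·65.5000 = 1997.7500
edge 7: (14.5,34)→(5.5,33.5)  cross = 14.5·33.5 − 5.5·34 = 298.7500; (r_i+r_j)·cross = 20·298.7500 = 5975.0000
edge 8: (5.5,33.5)→(1,31)  cross = 5.5·31 − 1·33.5 = 137.0000; (r_i+r_j)·cross = 6.5·137.0000 = 890.5000
edge 9: (1,31)→(0.5,25.5)  cross = 1·25.5 − 0.5·31 = 10.0000; (r_i+r_j)·cross = 1.5·10.0000 = 15.0000
Σcross = 901.0000 → A = |Σcross|/2 = 450.5000 mm²
Σ(r_i+r_j)·cross = 24861.6250 → first moment M = |Σ|/6 = 4143.6042
R_c = M/A = 4143.6042/450.5000 = 9.1978 mm
θ = 192° = 3.351032 rad
V = θ·R_c·A = 3.351032·9.1978·450.5000 = 13885.351 mm³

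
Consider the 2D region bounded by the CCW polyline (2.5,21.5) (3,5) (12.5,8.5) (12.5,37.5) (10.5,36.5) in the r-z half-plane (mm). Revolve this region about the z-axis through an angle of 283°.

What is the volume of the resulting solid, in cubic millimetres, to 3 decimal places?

Profile (r,z), 5 vertices: (2.5,21.5) (3,5) (12.5,8.5) (12.5,37.5) (10.5,36.5)
edge 0: (2.5,21.5)→(3,5)  cross = 2.5·5 − 3·21.5 = -52.0000; (r_i+r_j)·cross = 5.5·-52.0000 = -286.0000
edge 1: (3,5)→(12.5,8.5)  cross = 3·8.5 − 12.5·5 = -37.0000; (r_i+r_j)·cross = 15.5·-37.0000 = -573.5000
edge 2: (12.5,8.5)→(12.5,37.5)  cross = 12.5·37.5 − 12.5·8.5 = 362.5000; (r_i+r_j)·cross = 25·362.5000 = 9062.5000
edge 3: (12.5,37.5)→(10.5,36.5)  cross = 12.5·36.5 − 10.5·37.5 = 62.5000; (r_i+r_j)·cross = 23·62.5000 = 1437.5000
edge 4: (10.5,36.5)→(2.5,21.5)  cross = 10.5·21.5 − 2.5·36.5 = 134.5000; (r_i+r_j)·cross = 13·134.5000 = 1748.5000
Σcross = 470.5000 → A = |Σcross|/2 = 235.2500 mm²
Σ(r_i+r_j)·cross = 11389.0000 → first moment M = |Σ|/6 = 1898.1667
R_c = M/A = 1898.1667/235.2500 = 8.0687 mm
θ = 283° = 4.939282 rad
V = θ·R_c·A = 4.939282·8.0687·235.2500 = 9375.580 mm³

Volume = 9375.580 mm³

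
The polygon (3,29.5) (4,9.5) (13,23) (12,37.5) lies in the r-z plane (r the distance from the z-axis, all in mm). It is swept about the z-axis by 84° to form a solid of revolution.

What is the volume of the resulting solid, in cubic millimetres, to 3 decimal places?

Profile (r,z), 4 vertices: (3,29.5) (4,9.5) (13,23) (12,37.5)
edge 0: (3,29.5)→(4,9.5)  cross = 3·9.5 − 4·29.5 = -89.5000; (r_i+r_j)·cross = 7·-89.5000 = -626.5000
edge 1: (4,9.5)→(13,23)  cross = 4·23 − 13·9.5 = -31.5000; (r_i+r_j)·cross = 17·-31.5000 = -535.5000
edge 2: (13,23)→(12,37.5)  cross = 13·37.5 − 12·23 = 211.5000; (r_i+r_j)·cross = 25·211.5000 = 5287.5000
edge 3: (12,37.5)→(3,29.5)  cross = 12·29.5 − 3·37.5 = 241.5000; (r_i+r_j)·cross = 15·241.5000 = 3622.5000
Σcross = 332.0000 → A = |Σcross|/2 = 166.0000 mm²
Σ(r_i+r_j)·cross = 7748.0000 → first moment M = |Σ|/6 = 1291.3333
R_c = M/A = 1291.3333/166.0000 = 7.7791 mm
θ = 84° = 1.466077 rad
V = θ·R_c·A = 1.466077·7.7791·166.0000 = 1893.194 mm³

Volume = 1893.194 mm³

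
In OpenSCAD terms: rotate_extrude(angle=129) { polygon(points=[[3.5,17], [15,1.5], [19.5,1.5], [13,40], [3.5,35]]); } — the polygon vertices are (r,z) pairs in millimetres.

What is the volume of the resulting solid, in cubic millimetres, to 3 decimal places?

Volume = 9238.364 mm³

Profile (r,z), 5 vertices: (3.5,17) (15,1.5) (19.5,1.5) (13,40) (3.5,35)
edge 0: (3.5,17)→(15,1.5)  cross = 3.5·1.5 − 15·17 = -249.7500; (r_i+r_j)·cross = 18.5·-249.7500 = -4620.3750
edge 1: (15,1.5)→(19.5,1.5)  cross = 15·1.5 − 19.5·1.5 = -6.7500; (r_i+r_j)·cross = 34.5·-6.7500 = -232.8750
edge 2: (19.5,1.5)→(13,40)  cross = 19.5·40 − 13·1.5 = 760.5000; (r_i+r_j)·cross = 32.5·760.5000 = 24716.2500
edge 3: (13,40)→(3.5,35)  cross = 13·35 − 3.5·40 = 315.0000; (r_i+r_j)·cross = 16.5·315.0000 = 5197.5000
edge 4: (3.5,35)→(3.5,17)  cross = 3.5·17 − 3.5·35 = -63.0000; (r_i+r_j)·cross = 7·-63.0000 = -441.0000
Σcross = 756.0000 → A = |Σcross|/2 = 378.0000 mm²
Σ(r_i+r_j)·cross = 24619.5000 → first moment M = |Σ|/6 = 4103.2500
R_c = M/A = 4103.2500/378.0000 = 10.8552 mm
θ = 129° = 2.251475 rad
V = θ·R_c·A = 2.251475·10.8552·378.0000 = 9238.364 mm³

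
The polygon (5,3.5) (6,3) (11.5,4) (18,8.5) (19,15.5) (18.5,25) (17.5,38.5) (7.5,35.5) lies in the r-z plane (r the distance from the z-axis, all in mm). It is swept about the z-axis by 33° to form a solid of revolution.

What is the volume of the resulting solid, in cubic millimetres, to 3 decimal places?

Profile (r,z), 8 vertices: (5,3.5) (6,3) (11.5,4) (18,8.5) (19,15.5) (18.5,25) (17.5,38.5) (7.5,35.5)
edge 0: (5,3.5)→(6,3)  cross = 5·3 − 6·3.5 = -6.0000; (r_i+r_j)·cross = 11·-6.0000 = -66.0000
edge 1: (6,3)→(11.5,4)  cross = 6·4 − 11.5·3 = -10.5000; (r_i+r_j)·cross = 17.5·-10.5000 = -183.7500
edge 2: (11.5,4)→(18,8.5)  cross = 11.5·8.5 − 18·4 = 25.7500; (r_i+r_j)·cross = 29.5·25.7500 = 759.6250
edge 3: (18,8.5)→(19,15.5)  cross = 18·15.5 − 19·8.5 = 117.5000; (r_i+r_j)·cross = 37·117.5000 = 4347.5000
edge 4: (19,15.5)→(18.5,25)  cross = 19·25 − 18.5·15.5 = 188.2500; (r_i+r_j)·cross = 37.5·188.2500 = 7059.3750
edge 5: (18.5,25)→(17.5,38.5)  cross = 18.5·38.5 − 17.5·25 = 274.7500; (r_i+r_j)·cross = 36·274.7500 = 9891.0000
edge 6: (17.5,38.5)→(7.5,35.5)  cross = 17.5·35.5 − 7.5·38.5 = 332.5000; (r_i+r_j)·cross = 25·332.5000 = 8312.5000
edge 7: (7.5,35.5)→(5,3.5)  cross = 7.5·3.5 − 5·35.5 = -151.2500; (r_i+r_j)·cross = 12.5·-151.2500 = -1890.6250
Σcross = 771.0000 → A = |Σcross|/2 = 385.5000 mm²
Σ(r_i+r_j)·cross = 28229.6250 → first moment M = |Σ|/6 = 4704.9375
R_c = M/A = 4704.9375/385.5000 = 12.2048 mm
θ = 33° = 0.575959 rad
V = θ·R_c·A = 0.575959·12.2048·385.5000 = 2709.849 mm³

Volume = 2709.849 mm³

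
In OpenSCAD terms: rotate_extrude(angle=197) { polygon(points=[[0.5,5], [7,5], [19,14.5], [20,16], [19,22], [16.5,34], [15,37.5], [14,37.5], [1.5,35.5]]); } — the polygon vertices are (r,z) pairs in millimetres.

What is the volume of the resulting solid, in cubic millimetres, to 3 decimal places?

Profile (r,z), 9 vertices: (0.5,5) (7,5) (19,14.5) (20,16) (19,22) (16.5,34) (15,37.5) (14,37.5) (1.5,35.5)
edge 0: (0.5,5)→(7,5)  cross = 0.5·5 − 7·5 = -32.5000; (r_i+r_j)·cross = 7.5·-32.5000 = -243.7500
edge 1: (7,5)→(19,14.5)  cross = 7·14.5 − 19·5 = 6.5000; (r_i+r_j)·cross = 26·6.5000 = 169.0000
edge 2: (19,14.5)→(20,16)  cross = 19·16 − 20·14.5 = 14.0000; (r_i+r_j)·cross = 39·14.0000 = 546.0000
edge 3: (20,16)→(19,22)  cross = 20·22 − 19·16 = 136.0000; (r_i+r_j)·cross = 39·136.0000 = 5304.0000
edge 4: (19,22)→(16.5,34)  cross = 19·34 − 16.5·22 = 283.0000; (r_i+r_j)·cross = 35.5·283.0000 = 10046.5000
edge 5: (16.5,34)→(15,37.5)  cross = 16.5·37.5 − 15·34 = 108.7500; (r_i+r_j)·cross = 31.5·108.7500 = 3425.6250
edge 6: (15,37.5)→(14,37.5)  cross = 15·37.5 − 14·37.5 = 37.5000; (r_i+r_j)·cross = 29·37.5000 = 1087.5000
edge 7: (14,37.5)→(1.5,35.5)  cross = 14·35.5 − 1.5·37.5 = 440.7500; (r_i+r_j)·cross = 15.5·440.7500 = 6831.6250
edge 8: (1.5,35.5)→(0.5,5)  cross = 1.5·5 − 0.5·35.5 = -10.2500; (r_i+r_j)·cross = 2·-10.2500 = -20.5000
Σcross = 983.7500 → A = |Σcross|/2 = 491.8750 mm²
Σ(r_i+r_j)·cross = 27146.0000 → first moment M = |Σ|/6 = 4524.3333
R_c = M/A = 4524.3333/491.8750 = 9.1981 mm
θ = 197° = 3.438299 rad
V = θ·R_c·A = 3.438299·9.1981·491.8750 = 15556.009 mm³

Volume = 15556.009 mm³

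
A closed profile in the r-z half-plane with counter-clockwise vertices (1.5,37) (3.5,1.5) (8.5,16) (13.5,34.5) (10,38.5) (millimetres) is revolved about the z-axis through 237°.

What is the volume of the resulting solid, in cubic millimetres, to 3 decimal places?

Volume = 6397.507 mm³

Profile (r,z), 5 vertices: (1.5,37) (3.5,1.5) (8.5,16) (13.5,34.5) (10,38.5)
edge 0: (1.5,37)→(3.5,1.5)  cross = 1.5·1.5 − 3.5·37 = -127.2500; (r_i+r_j)·cross = 5·-127.2500 = -636.2500
edge 1: (3.5,1.5)→(8.5,16)  cross = 3.5·16 − 8.5·1.5 = 43.2500; (r_i+r_j)·cross = 12·43.2500 = 519.0000
edge 2: (8.5,16)→(13.5,34.5)  cross = 8.5·34.5 − 13.5·16 = 77.2500; (r_i+r_j)·cross = 22·77.2500 = 1699.5000
edge 3: (13.5,34.5)→(10,38.5)  cross = 13.5·38.5 − 10·34.5 = 174.7500; (r_i+r_j)·cross = 23.5·174.7500 = 4106.6250
edge 4: (10,38.5)→(1.5,37)  cross = 10·37 − 1.5·38.5 = 312.2500; (r_i+r_j)·cross = 11.5·312.2500 = 3590.8750
Σcross = 480.2500 → A = |Σcross|/2 = 240.1250 mm²
Σ(r_i+r_j)·cross = 9279.7500 → first moment M = |Σ|/6 = 1546.6250
R_c = M/A = 1546.6250/240.1250 = 6.4409 mm
θ = 237° = 4.136430 rad
V = θ·R_c·A = 4.136430·6.4409·240.1250 = 6397.507 mm³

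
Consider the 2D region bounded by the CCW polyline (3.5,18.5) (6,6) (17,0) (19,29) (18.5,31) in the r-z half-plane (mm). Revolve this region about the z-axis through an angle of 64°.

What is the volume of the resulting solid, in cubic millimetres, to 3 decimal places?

Volume = 4032.083 mm³

Profile (r,z), 5 vertices: (3.5,18.5) (6,6) (17,0) (19,29) (18.5,31)
edge 0: (3.5,18.5)→(6,6)  cross = 3.5·6 − 6·18.5 = -90.0000; (r_i+r_j)·cross = 9.5·-90.0000 = -855.0000
edge 1: (6,6)→(17,0)  cross = 6·0 − 17·6 = -102.0000; (r_i+r_j)·cross = 23·-102.0000 = -2346.0000
edge 2: (17,0)→(19,29)  cross = 17·29 − 19·0 = 493.0000; (r_i+r_j)·cross = 36·493.0000 = 17748.0000
edge 3: (19,29)→(18.5,31)  cross = 19·31 − 18.5·29 = 52.5000; (r_i+r_j)·cross = 37.5·52.5000 = 1968.7500
edge 4: (18.5,31)→(3.5,18.5)  cross = 18.5·18.5 − 3.5·31 = 233.7500; (r_i+r_j)·cross = 22·233.7500 = 5142.5000
Σcross = 587.2500 → A = |Σcross|/2 = 293.6250 mm²
Σ(r_i+r_j)·cross = 21658.2500 → first moment M = |Σ|/6 = 3609.7083
R_c = M/A = 3609.7083/293.6250 = 12.2936 mm
θ = 64° = 1.117011 rad
V = θ·R_c·A = 1.117011·12.2936·293.6250 = 4032.083 mm³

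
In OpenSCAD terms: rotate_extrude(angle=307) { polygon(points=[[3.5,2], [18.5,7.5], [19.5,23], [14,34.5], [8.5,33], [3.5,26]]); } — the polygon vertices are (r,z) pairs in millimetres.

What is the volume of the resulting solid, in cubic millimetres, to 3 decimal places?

Profile (r,z), 6 vertices: (3.5,2) (18.5,7.5) (19.5,23) (14,34.5) (8.5,33) (3.5,26)
edge 0: (3.5,2)→(18.5,7.5)  cross = 3.5·7.5 − 18.5·2 = -10.7500; (r_i+r_j)·cross = 22·-10.7500 = -236.5000
edge 1: (18.5,7.5)→(19.5,23)  cross = 18.5·23 − 19.5·7.5 = 279.2500; (r_i+r_j)·cross = 38·279.2500 = 10611.5000
edge 2: (19.5,23)→(14,34.5)  cross = 19.5·34.5 − 14·23 = 350.7500; (r_i+r_j)·cross = 33.5·350.7500 = 11750.1250
edge 3: (14,34.5)→(8.5,33)  cross = 14·33 − 8.5·34.5 = 168.7500; (r_i+r_j)·cross = 22.5·168.7500 = 3796.8750
edge 4: (8.5,33)→(3.5,26)  cross = 8.5·26 − 3.5·33 = 105.5000; (r_i+r_j)·cross = 12·105.5000 = 1266.0000
edge 5: (3.5,26)→(3.5,2)  cross = 3.5·2 − 3.5·26 = -84.0000; (r_i+r_j)·cross = 7·-84.0000 = -588.0000
Σcross = 809.5000 → A = |Σcross|/2 = 404.7500 mm²
Σ(r_i+r_j)·cross = 26600.0000 → first moment M = |Σ|/6 = 4433.3333
R_c = M/A = 4433.3333/404.7500 = 10.9533 mm
θ = 307° = 5.358161 rad
V = θ·R_c·A = 5.358161·10.9533·404.7500 = 23754.513 mm³

Volume = 23754.513 mm³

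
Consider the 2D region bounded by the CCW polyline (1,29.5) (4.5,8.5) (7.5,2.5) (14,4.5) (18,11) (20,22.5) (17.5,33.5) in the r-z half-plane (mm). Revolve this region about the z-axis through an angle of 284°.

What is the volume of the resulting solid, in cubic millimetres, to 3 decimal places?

Volume = 22566.363 mm³

Profile (r,z), 7 vertices: (1,29.5) (4.5,8.5) (7.5,2.5) (14,4.5) (18,11) (20,22.5) (17.5,33.5)
edge 0: (1,29.5)→(4.5,8.5)  cross = 1·8.5 − 4.5·29.5 = -124.2500; (r_i+r_j)·cross = 5.5·-124.2500 = -683.3750
edge 1: (4.5,8.5)→(7.5,2.5)  cross = 4.5·2.5 − 7.5·8.5 = -52.5000; (r_i+r_j)·cross = 12·-52.5000 = -630.0000
edge 2: (7.5,2.5)→(14,4.5)  cross = 7.5·4.5 − 14·2.5 = -1.2500; (r_i+r_j)·cross = 21.5·-1.2500 = -26.8750
edge 3: (14,4.5)→(18,11)  cross = 14·11 − 18·4.5 = 73.0000; (r_i+r_j)·cross = 32·73.0000 = 2336.0000
edge 4: (18,11)→(20,22.5)  cross = 18·22.5 − 20·11 = 185.0000; (r_i+r_j)·cross = 38·185.0000 = 7030.0000
edge 5: (20,22.5)→(17.5,33.5)  cross = 20·33.5 − 17.5·22.5 = 276.2500; (r_i+r_j)·cross = 37.5·276.2500 = 10359.3750
edge 6: (17.5,33.5)→(1,29.5)  cross = 17.5·29.5 − 1·33.5 = 482.7500; (r_i+r_j)·cross = 18.5·482.7500 = 8930.8750
Σcross = 839.0000 → A = |Σcross|/2 = 419.5000 mm²
Σ(r_i+r_j)·cross = 27316.0000 → first moment M = |Σ|/6 = 4552.6667
R_c = M/A = 4552.6667/419.5000 = 10.8526 mm
θ = 284° = 4.956735 rad
V = θ·R_c·A = 4.956735·10.8526·419.5000 = 22566.363 mm³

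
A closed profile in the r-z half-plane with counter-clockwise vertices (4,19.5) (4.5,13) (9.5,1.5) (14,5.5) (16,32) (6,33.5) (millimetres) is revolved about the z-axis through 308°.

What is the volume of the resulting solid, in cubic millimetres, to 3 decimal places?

Profile (r,z), 6 vertices: (4,19.5) (4.5,13) (9.5,1.5) (14,5.5) (16,32) (6,33.5)
edge 0: (4,19.5)→(4.5,13)  cross = 4·13 − 4.5·19.5 = -35.7500; (r_i+r_j)·cross = 8.5·-35.7500 = -303.8750
edge 1: (4.5,13)→(9.5,1.5)  cross = 4.5·1.5 − 9.5·13 = -116.7500; (r_i+r_j)·cross = 14·-116.7500 = -1634.5000
edge 2: (9.5,1.5)→(14,5.5)  cross = 9.5·5.5 − 14·1.5 = 31.2500; (r_i+r_j)·cross = 23.5·31.2500 = 734.3750
edge 3: (14,5.5)→(16,32)  cross = 14·32 − 16·5.5 = 360.0000; (r_i+r_j)·cross = 30·360.0000 = 10800.0000
edge 4: (16,32)→(6,33.5)  cross = 16·33.5 − 6·32 = 344.0000; (r_i+r_j)·cross = 22·344.0000 = 7568.0000
edge 5: (6,33.5)→(4,19.5)  cross = 6·19.5 − 4·33.5 = -17.0000; (r_i+r_j)·cross = 10·-17.0000 = -170.0000
Σcross = 565.7500 → A = |Σcross|/2 = 282.8750 mm²
Σ(r_i+r_j)·cross = 16994.0000 → first moment M = |Σ|/6 = 2832.3333
R_c = M/A = 2832.3333/282.8750 = 10.0127 mm
θ = 308° = 5.375614 rad
V = θ·R_c·A = 5.375614·10.0127·282.8750 = 15225.531 mm³

Volume = 15225.531 mm³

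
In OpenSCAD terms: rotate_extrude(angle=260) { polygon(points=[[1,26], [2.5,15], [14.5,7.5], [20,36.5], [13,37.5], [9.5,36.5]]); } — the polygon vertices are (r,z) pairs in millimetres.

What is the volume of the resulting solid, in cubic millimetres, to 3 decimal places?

Profile (r,z), 6 vertices: (1,26) (2.5,15) (14.5,7.5) (20,36.5) (13,37.5) (9.5,36.5)
edge 0: (1,26)→(2.5,15)  cross = 1·15 − 2.5·26 = -50.0000; (r_i+r_j)·cross = 3.5·-50.0000 = -175.0000
edge 1: (2.5,15)→(14.5,7.5)  cross = 2.5·7.5 − 14.5·15 = -198.7500; (r_i+r_j)·cross = 17·-198.7500 = -3378.7500
edge 2: (14.5,7.5)→(20,36.5)  cross = 14.5·36.5 − 20·7.5 = 379.2500; (r_i+r_j)·cross = 34.5·379.2500 = 13084.1250
edge 3: (20,36.5)→(13,37.5)  cross = 20·37.5 − 13·36.5 = 275.5000; (r_i+r_j)·cross = 33·275.5000 = 9091.5000
edge 4: (13,37.5)→(9.5,36.5)  cross = 13·36.5 − 9.5·37.5 = 118.2500; (r_i+r_j)·cross = 22.5·118.2500 = 2660.6250
edge 5: (9.5,36.5)→(1,26)  cross = 9.5·26 − 1·36.5 = 210.5000; (r_i+r_j)·cross = 10.5·210.5000 = 2210.2500
Σcross = 734.7500 → A = |Σcross|/2 = 367.3750 mm²
Σ(r_i+r_j)·cross = 23492.7500 → first moment M = |Σ|/6 = 3915.4583
R_c = M/A = 3915.4583/367.3750 = 10.6579 mm
θ = 260° = 4.537856 rad
V = θ·R_c·A = 4.537856·10.6579·367.3750 = 17767.786 mm³

Volume = 17767.786 mm³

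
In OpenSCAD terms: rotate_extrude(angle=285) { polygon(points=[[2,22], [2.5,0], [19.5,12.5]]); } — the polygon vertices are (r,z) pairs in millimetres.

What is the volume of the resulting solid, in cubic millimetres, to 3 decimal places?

Volume = 7565.741 mm³

Profile (r,z), 3 vertices: (2,22) (2.5,0) (19.5,12.5)
edge 0: (2,22)→(2.5,0)  cross = 2·0 − 2.5·22 = -55.0000; (r_i+r_j)·cross = 4.5·-55.0000 = -247.5000
edge 1: (2.5,0)→(19.5,12.5)  cross = 2.5·12.5 − 19.5·0 = 31.2500; (r_i+r_j)·cross = 22·31.2500 = 687.5000
edge 2: (19.5,12.5)→(2,22)  cross = 19.5·22 − 2·12.5 = 404.0000; (r_i+r_j)·cross = 21.5·404.0000 = 8686.0000
Σcross = 380.2500 → A = |Σcross|/2 = 190.1250 mm²
Σ(r_i+r_j)·cross = 9126.0000 → first moment M = |Σ|/6 = 1521.0000
R_c = M/A = 1521.0000/190.1250 = 8.0000 mm
θ = 285° = 4.974188 rad
V = θ·R_c·A = 4.974188·8.0000·190.1250 = 7565.741 mm³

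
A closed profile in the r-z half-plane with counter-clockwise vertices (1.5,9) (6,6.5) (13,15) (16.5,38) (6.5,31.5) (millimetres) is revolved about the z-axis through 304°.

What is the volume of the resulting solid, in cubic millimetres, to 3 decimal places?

Profile (r,z), 5 vertices: (1.5,9) (6,6.5) (13,15) (16.5,38) (6.5,31.5)
edge 0: (1.5,9)→(6,6.5)  cross = 1.5·6.5 − 6·9 = -44.2500; (r_i+r_j)·cross = 7.5·-44.2500 = -331.8750
edge 1: (6,6.5)→(13,15)  cross = 6·15 − 13·6.5 = 5.5000; (r_i+r_j)·cross = 19·5.5000 = 104.5000
edge 2: (13,15)→(16.5,38)  cross = 13·38 − 16.5·15 = 246.5000; (r_i+r_j)·cross = 29.5·246.5000 = 7271.7500
edge 3: (16.5,38)→(6.5,31.5)  cross = 16.5·31.5 − 6.5·38 = 272.7500; (r_i+r_j)·cross = 23·272.7500 = 6273.2500
edge 4: (6.5,31.5)→(1.5,9)  cross = 6.5·9 − 1.5·31.5 = 11.2500; (r_i+r_j)·cross = 8·11.2500 = 90.0000
Σcross = 491.7500 → A = |Σcross|/2 = 245.8750 mm²
Σ(r_i+r_j)·cross = 13407.6250 → first moment M = |Σ|/6 = 2234.6042
R_c = M/A = 2234.6042/245.8750 = 9.0884 mm
θ = 304° = 5.305801 rad
V = θ·R_c·A = 5.305801·9.0884·245.8750 = 11856.365 mm³

Volume = 11856.365 mm³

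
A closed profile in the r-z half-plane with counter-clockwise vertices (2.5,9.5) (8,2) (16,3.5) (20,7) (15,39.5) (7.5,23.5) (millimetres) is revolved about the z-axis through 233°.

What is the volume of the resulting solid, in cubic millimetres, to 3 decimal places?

Profile (r,z), 6 vertices: (2.5,9.5) (8,2) (16,3.5) (20,7) (15,39.5) (7.5,23.5)
edge 0: (2.5,9.5)→(8,2)  cross = 2.5·2 − 8·9.5 = -71.0000; (r_i+r_j)·cross = 10.5·-71.0000 = -745.5000
edge 1: (8,2)→(16,3.5)  cross = 8·3.5 − 16·2 = -4.0000; (r_i+r_j)·cross = 24·-4.0000 = -96.0000
edge 2: (16,3.5)→(20,7)  cross = 16·7 − 20·3.5 = 42.0000; (r_i+r_j)·cross = 36·42.0000 = 1512.0000
edge 3: (20,7)→(15,39.5)  cross = 20·39.5 − 15·7 = 685.0000; (r_i+r_j)·cross = 35·685.0000 = 23975.0000
edge 4: (15,39.5)→(7.5,23.5)  cross = 15·23.5 − 7.5·39.5 = 56.2500; (r_i+r_j)·cross = 22.5·56.2500 = 1265.6250
edge 5: (7.5,23.5)→(2.5,9.5)  cross = 7.5·9.5 − 2.5·23.5 = 12.5000; (r_i+r_j)·cross = 10·12.5000 = 125.0000
Σcross = 720.7500 → A = |Σcross|/2 = 360.3750 mm²
Σ(r_i+r_j)·cross = 26036.1250 → first moment M = |Σ|/6 = 4339.3542
R_c = M/A = 4339.3542/360.3750 = 12.0412 mm
θ = 233° = 4.066617 rad
V = θ·R_c·A = 4.066617·12.0412·360.3750 = 17646.492 mm³

Volume = 17646.492 mm³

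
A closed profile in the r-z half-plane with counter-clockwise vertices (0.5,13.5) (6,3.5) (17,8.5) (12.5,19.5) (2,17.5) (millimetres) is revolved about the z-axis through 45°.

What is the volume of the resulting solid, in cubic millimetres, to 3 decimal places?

Profile (r,z), 5 vertices: (0.5,13.5) (6,3.5) (17,8.5) (12.5,19.5) (2,17.5)
edge 0: (0.5,13.5)→(6,3.5)  cross = 0.5·3.5 − 6·13.5 = -79.2500; (r_i+r_j)·cross = 6.5·-79.2500 = -515.1250
edge 1: (6,3.5)→(17,8.5)  cross = 6·8.5 − 17·3.5 = -8.5000; (r_i+r_j)·cross = 23·-8.5000 = -195.5000
edge 2: (17,8.5)→(12.5,19.5)  cross = 17·19.5 − 12.5·8.5 = 225.2500; (r_i+r_j)·cross = 29.5·225.2500 = 6644.8750
edge 3: (12.5,19.5)→(2,17.5)  cross = 12.5·17.5 − 2·19.5 = 179.7500; (r_i+r_j)·cross = 14.5·179.7500 = 2606.3750
edge 4: (2,17.5)→(0.5,13.5)  cross = 2·13.5 − 0.5·17.5 = 18.2500; (r_i+r_j)·cross = 2.5·18.2500 = 45.6250
Σcross = 335.5000 → A = |Σcross|/2 = 167.7500 mm²
Σ(r_i+r_j)·cross = 8586.2500 → first moment M = |Σ|/6 = 1431.0417
R_c = M/A = 1431.0417/167.7500 = 8.5308 mm
θ = 45° = 0.785398 rad
V = θ·R_c·A = 0.785398·8.5308·167.7500 = 1123.937 mm³

Volume = 1123.937 mm³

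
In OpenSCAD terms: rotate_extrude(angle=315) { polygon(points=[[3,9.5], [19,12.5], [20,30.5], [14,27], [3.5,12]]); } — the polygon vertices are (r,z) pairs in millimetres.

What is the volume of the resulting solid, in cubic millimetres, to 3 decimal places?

Volume = 13574.838 mm³

Profile (r,z), 5 vertices: (3,9.5) (19,12.5) (20,30.5) (14,27) (3.5,12)
edge 0: (3,9.5)→(19,12.5)  cross = 3·12.5 − 19·9.5 = -143.0000; (r_i+r_j)·cross = 22·-143.0000 = -3146.0000
edge 1: (19,12.5)→(20,30.5)  cross = 19·30.5 − 20·12.5 = 329.5000; (r_i+r_j)·cross = 39·329.5000 = 12850.5000
edge 2: (20,30.5)→(14,27)  cross = 20·27 − 14·30.5 = 113.0000; (r_i+r_j)·cross = 34·113.0000 = 3842.0000
edge 3: (14,27)→(3.5,12)  cross = 14·12 − 3.5·27 = 73.5000; (r_i+r_j)·cross = 17.5·73.5000 = 1286.2500
edge 4: (3.5,12)→(3,9.5)  cross = 3.5·9.5 − 3·12 = -2.7500; (r_i+r_j)·cross = 6.5·-2.7500 = -17.8750
Σcross = 370.2500 → A = |Σcross|/2 = 185.1250 mm²
Σ(r_i+r_j)·cross = 14814.8750 → first moment M = |Σ|/6 = 2469.1458
R_c = M/A = 2469.1458/185.1250 = 13.3377 mm
θ = 315° = 5.497787 rad
V = θ·R_c·A = 5.497787·13.3377·185.1250 = 13574.838 mm³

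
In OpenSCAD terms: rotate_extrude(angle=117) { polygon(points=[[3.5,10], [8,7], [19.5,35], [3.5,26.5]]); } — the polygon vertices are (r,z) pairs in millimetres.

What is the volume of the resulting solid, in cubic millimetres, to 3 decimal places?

Volume = 4074.371 mm³

Profile (r,z), 4 vertices: (3.5,10) (8,7) (19.5,35) (3.5,26.5)
edge 0: (3.5,10)→(8,7)  cross = 3.5·7 − 8·10 = -55.5000; (r_i+r_j)·cross = 11.5·-55.5000 = -638.2500
edge 1: (8,7)→(19.5,35)  cross = 8·35 − 19.5·7 = 143.5000; (r_i+r_j)·cross = 27.5·143.5000 = 3946.2500
edge 2: (19.5,35)→(3.5,26.5)  cross = 19.5·26.5 − 3.5·35 = 394.2500; (r_i+r_j)·cross = 23·394.2500 = 9067.7500
edge 3: (3.5,26.5)→(3.5,10)  cross = 3.5·10 − 3.5·26.5 = -57.7500; (r_i+r_j)·cross = 7·-57.7500 = -404.2500
Σcross = 424.5000 → A = |Σcross|/2 = 212.2500 mm²
Σ(r_i+r_j)·cross = 11971.5000 → first moment M = |Σ|/6 = 1995.2500
R_c = M/A = 1995.2500/212.2500 = 9.4005 mm
θ = 117° = 2.042035 rad
V = θ·R_c·A = 2.042035·9.4005·212.2500 = 4074.371 mm³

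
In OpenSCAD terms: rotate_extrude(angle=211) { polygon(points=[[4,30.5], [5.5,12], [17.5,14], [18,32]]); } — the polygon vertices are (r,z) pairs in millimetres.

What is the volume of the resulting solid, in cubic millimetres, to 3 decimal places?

Volume = 9820.002 mm³

Profile (r,z), 4 vertices: (4,30.5) (5.5,12) (17.5,14) (18,32)
edge 0: (4,30.5)→(5.5,12)  cross = 4·12 − 5.5·30.5 = -119.7500; (r_i+r_j)·cross = 9.5·-119.7500 = -1137.6250
edge 1: (5.5,12)→(17.5,14)  cross = 5.5·14 − 17.5·12 = -133.0000; (r_i+r_j)·cross = 23·-133.0000 = -3059.0000
edge 2: (17.5,14)→(18,32)  cross = 17.5·32 − 18·14 = 308.0000; (r_i+r_j)·cross = 35.5·308.0000 = 10934.0000
edge 3: (18,32)→(4,30.5)  cross = 18·30.5 − 4·32 = 421.0000; (r_i+r_j)·cross = 22·421.0000 = 9262.0000
Σcross = 476.2500 → A = |Σcross|/2 = 238.1250 mm²
Σ(r_i+r_j)·cross = 15999.3750 → first moment M = |Σ|/6 = 2666.5625
R_c = M/A = 2666.5625/238.1250 = 11.1982 mm
θ = 211° = 3.682645 rad
V = θ·R_c·A = 3.682645·11.1982·238.1250 = 9820.002 mm³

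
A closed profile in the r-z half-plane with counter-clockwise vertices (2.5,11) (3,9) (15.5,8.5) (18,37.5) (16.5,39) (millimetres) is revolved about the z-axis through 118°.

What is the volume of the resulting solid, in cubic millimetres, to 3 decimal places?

Volume = 5714.308 mm³

Profile (r,z), 5 vertices: (2.5,11) (3,9) (15.5,8.5) (18,37.5) (16.5,39)
edge 0: (2.5,11)→(3,9)  cross = 2.5·9 − 3·11 = -10.5000; (r_i+r_j)·cross = 5.5·-10.5000 = -57.7500
edge 1: (3,9)→(15.5,8.5)  cross = 3·8.5 − 15.5·9 = -114.0000; (r_i+r_j)·cross = 18.5·-114.0000 = -2109.0000
edge 2: (15.5,8.5)→(18,37.5)  cross = 15.5·37.5 − 18·8.5 = 428.2500; (r_i+r_j)·cross = 33.5·428.2500 = 14346.3750
edge 3: (18,37.5)→(16.5,39)  cross = 18·39 − 16.5·37.5 = 83.2500; (r_i+r_j)·cross = 34.5·83.2500 = 2872.1250
edge 4: (16.5,39)→(2.5,11)  cross = 16.5·11 − 2.5·39 = 84.0000; (r_i+r_j)·cross = 19·84.0000 = 1596.0000
Σcross = 471.0000 → A = |Σcross|/2 = 235.5000 mm²
Σ(r_i+r_j)·cross = 16647.7500 → first moment M = |Σ|/6 = 2774.6250
R_c = M/A = 2774.6250/235.5000 = 11.7818 mm
θ = 118° = 2.059489 rad
V = θ·R_c·A = 2.059489·11.7818·235.5000 = 5714.308 mm³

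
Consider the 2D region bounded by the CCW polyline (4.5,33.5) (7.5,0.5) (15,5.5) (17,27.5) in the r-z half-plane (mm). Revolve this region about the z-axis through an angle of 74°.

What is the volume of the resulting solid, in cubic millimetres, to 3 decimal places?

Profile (r,z), 4 vertices: (4.5,33.5) (7.5,0.5) (15,5.5) (17,27.5)
edge 0: (4.5,33.5)→(7.5,0.5)  cross = 4.5·0.5 − 7.5·33.5 = -249.0000; (r_i+r_j)·cross = 12·-249.0000 = -2988.0000
edge 1: (7.5,0.5)→(15,5.5)  cross = 7.5·5.5 − 15·0.5 = 33.7500; (r_i+r_j)·cross = 22.5·33.7500 = 759.3750
edge 2: (15,5.5)→(17,27.5)  cross = 15·27.5 − 17·5.5 = 319.0000; (r_i+r_j)·cross = 32·319.0000 = 10208.0000
edge 3: (17,27.5)→(4.5,33.5)  cross = 17·33.5 − 4.5·27.5 = 445.7500; (r_i+r_j)·cross = 21.5·445.7500 = 9583.6250
Σcross = 549.5000 → A = |Σcross|/2 = 274.7500 mm²
Σ(r_i+r_j)·cross = 17563.0000 → first moment M = |Σ|/6 = 2927.1667
R_c = M/A = 2927.1667/274.7500 = 10.6539 mm
θ = 74° = 1.291544 rad
V = θ·R_c·A = 1.291544·10.6539·274.7500 = 3780.564 mm³

Volume = 3780.564 mm³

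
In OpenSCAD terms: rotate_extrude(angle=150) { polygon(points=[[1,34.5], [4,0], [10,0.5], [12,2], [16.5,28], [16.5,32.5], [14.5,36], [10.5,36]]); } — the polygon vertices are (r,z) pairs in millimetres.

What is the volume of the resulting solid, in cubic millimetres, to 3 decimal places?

Profile (r,z), 8 vertices: (1,34.5) (4,0) (10,0.5) (12,2) (16.5,28) (16.5,32.5) (14.5,36) (10.5,36)
edge 0: (1,34.5)→(4,0)  cross = 1·0 − 4·34.5 = -138.0000; (r_i+r_j)·cross = 5·-138.0000 = -690.0000
edge 1: (4,0)→(10,0.5)  cross = 4·0.5 − 10·0 = 2.0000; (r_i+r_j)·cross = 14·2.0000 = 28.0000
edge 2: (10,0.5)→(12,2)  cross = 10·2 − 12·0.5 = 14.0000; (r_i+r_j)·cross = 22·14.0000 = 308.0000
edge 3: (12,2)→(16.5,28)  cross = 12·28 − 16.5·2 = 303.0000; (r_i+r_j)·cross = 28.5·303.0000 = 8635.5000
edge 4: (16.5,28)→(16.5,32.5)  cross = 16.5·32.5 − 16.5·28 = 74.2500; (r_i+r_j)·cross = 33·74.2500 = 2450.2500
edge 5: (16.5,32.5)→(14.5,36)  cross = 16.5·36 − 14.5·32.5 = 122.7500; (r_i+r_j)·cross = 31·122.7500 = 3805.2500
edge 6: (14.5,36)→(10.5,36)  cross = 14.5·36 − 10.5·36 = 144.0000; (r_i+r_j)·cross = 25·144.0000 = 3600.0000
edge 7: (10.5,36)→(1,34.5)  cross = 10.5·34.5 − 1·36 = 326.2500; (r_i+r_j)·cross = 11.5·326.2500 = 3751.8750
Σcross = 848.2500 → A = |Σcross|/2 = 424.1250 mm²
Σ(r_i+r_j)·cross = 21888.8750 → first moment M = |Σ|/6 = 3648.1458
R_c = M/A = 3648.1458/424.1250 = 8.6016 mm
θ = 150° = 2.617994 rad
V = θ·R_c·A = 2.617994·8.6016·424.1250 = 9550.823 mm³

Volume = 9550.823 mm³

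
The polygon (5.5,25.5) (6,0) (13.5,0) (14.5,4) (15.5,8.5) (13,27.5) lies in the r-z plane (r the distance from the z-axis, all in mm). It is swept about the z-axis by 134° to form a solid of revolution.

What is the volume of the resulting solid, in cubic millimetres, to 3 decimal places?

Profile (r,z), 6 vertices: (5.5,25.5) (6,0) (13.5,0) (14.5,4) (15.5,8.5) (13,27.5)
edge 0: (5.5,25.5)→(6,0)  cross = 5.5·0 − 6·25.5 = -153.0000; (r_i+r_j)·cross = 11.5·-153.0000 = -1759.5000
edge 1: (6,0)→(13.5,0)  cross = 6·0 − 13.5·0 = 0.0000; (r_i+r_j)·cross = 19.5·0.0000 = 0.0000
edge 2: (13.5,0)→(14.5,4)  cross = 13.5·4 − 14.5·0 = 54.0000; (r_i+r_j)·cross = 28·54.0000 = 1512.0000
edge 3: (14.5,4)→(15.5,8.5)  cross = 14.5·8.5 − 15.5·4 = 61.2500; (r_i+r_j)·cross = 30·61.2500 = 1837.5000
edge 4: (15.5,8.5)→(13,27.5)  cross = 15.5·27.5 − 13·8.5 = 315.7500; (r_i+r_j)·cross = 28.5·315.7500 = 8998.8750
edge 5: (13,27.5)→(5.5,25.5)  cross = 13·25.5 − 5.5·27.5 = 180.2500; (r_i+r_j)·cross = 18.5·180.2500 = 3334.6250
Σcross = 458.2500 → A = |Σcross|/2 = 229.1250 mm²
Σ(r_i+r_j)·cross = 13923.5000 → first moment M = |Σ|/6 = 2320.5833
R_c = M/A = 2320.5833/229.1250 = 10.1280 mm
θ = 134° = 2.338741 rad
V = θ·R_c·A = 2.338741·10.1280·229.1250 = 5427.244 mm³

Volume = 5427.244 mm³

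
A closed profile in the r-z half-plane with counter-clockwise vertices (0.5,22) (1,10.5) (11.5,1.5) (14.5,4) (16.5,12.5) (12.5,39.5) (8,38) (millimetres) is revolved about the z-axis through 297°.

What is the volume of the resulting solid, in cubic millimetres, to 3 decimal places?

Profile (r,z), 7 vertices: (0.5,22) (1,10.5) (11.5,1.5) (14.5,4) (16.5,12.5) (12.5,39.5) (8,38)
edge 0: (0.5,22)→(1,10.5)  cross = 0.5·10.5 − 1·22 = -16.7500; (r_i+r_j)·cross = 1.5·-16.7500 = -25.1250
edge 1: (1,10.5)→(11.5,1.5)  cross = 1·1.5 − 11.5·10.5 = -119.2500; (r_i+r_j)·cross = 12.5·-119.2500 = -1490.6250
edge 2: (11.5,1.5)→(14.5,4)  cross = 11.5·4 − 14.5·1.5 = 24.2500; (r_i+r_j)·cross = 26·24.2500 = 630.5000
edge 3: (14.5,4)→(16.5,12.5)  cross = 14.5·12.5 − 16.5·4 = 115.2500; (r_i+r_j)·cross = 31·115.2500 = 3572.7500
edge 4: (16.5,12.5)→(12.5,39.5)  cross = 16.5·39.5 − 12.5·12.5 = 495.5000; (r_i+r_j)·cross = 29·495.5000 = 14369.5000
edge 5: (12.5,39.5)→(8,38)  cross = 12.5·38 − 8·39.5 = 159.0000; (r_i+r_j)·cross = 20.5·159.0000 = 3259.5000
edge 6: (8,38)→(0.5,22)  cross = 8·22 − 0.5·38 = 157.0000; (r_i+r_j)·cross = 8.5·157.0000 = 1334.5000
Σcross = 815.0000 → A = |Σcross|/2 = 407.5000 mm²
Σ(r_i+r_j)·cross = 21651.0000 → first moment M = |Σ|/6 = 3608.5000
R_c = M/A = 3608.5000/407.5000 = 8.8552 mm
θ = 297° = 5.183628 rad
V = θ·R_c·A = 5.183628·8.8552·407.5000 = 18705.121 mm³

Volume = 18705.121 mm³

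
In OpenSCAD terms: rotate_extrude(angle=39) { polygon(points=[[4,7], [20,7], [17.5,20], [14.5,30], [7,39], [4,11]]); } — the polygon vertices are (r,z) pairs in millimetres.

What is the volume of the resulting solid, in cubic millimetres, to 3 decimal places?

Profile (r,z), 6 vertices: (4,7) (20,7) (17.5,20) (14.5,30) (7,39) (4,11)
edge 0: (4,7)→(20,7)  cross = 4·7 − 20·7 = -112.0000; (r_i+r_j)·cross = 24·-112.0000 = -2688.0000
edge 1: (20,7)→(17.5,20)  cross = 20·20 − 17.5·7 = 277.5000; (r_i+r_j)·cross = 37.5·277.5000 = 10406.2500
edge 2: (17.5,20)→(14.5,30)  cross = 17.5·30 − 14.5·20 = 235.0000; (r_i+r_j)·cross = 32·235.0000 = 7520.0000
edge 3: (14.5,30)→(7,39)  cross = 14.5·39 − 7·30 = 355.5000; (r_i+r_j)·cross = 21.5·355.5000 = 7643.2500
edge 4: (7,39)→(4,11)  cross = 7·11 − 4·39 = -79.0000; (r_i+r_j)·cross = 11·-79.0000 = -869.0000
edge 5: (4,11)→(4,7)  cross = 4·7 − 4·11 = -16.0000; (r_i+r_j)·cross = 8·-16.0000 = -128.0000
Σcross = 661.0000 → A = |Σcross|/2 = 330.5000 mm²
Σ(r_i+r_j)·cross = 21884.5000 → first moment M = |Σ|/6 = 3647.4167
R_c = M/A = 3647.4167/330.5000 = 11.0361 mm
θ = 39° = 0.680678 rad
V = θ·R_c·A = 0.680678·11.0361·330.5000 = 2482.718 mm³

Volume = 2482.718 mm³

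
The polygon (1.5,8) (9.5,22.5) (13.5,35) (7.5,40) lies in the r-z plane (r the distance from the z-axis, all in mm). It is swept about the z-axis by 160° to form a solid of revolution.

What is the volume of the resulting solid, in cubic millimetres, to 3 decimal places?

Volume = 2803.697 mm³

Profile (r,z), 4 vertices: (1.5,8) (9.5,22.5) (13.5,35) (7.5,40)
edge 0: (1.5,8)→(9.5,22.5)  cross = 1.5·22.5 − 9.5·8 = -42.2500; (r_i+r_j)·cross = 11·-42.2500 = -464.7500
edge 1: (9.5,22.5)→(13.5,35)  cross = 9.5·35 − 13.5·22.5 = 28.7500; (r_i+r_j)·cross = 23·28.7500 = 661.2500
edge 2: (13.5,35)→(7.5,40)  cross = 13.5·40 − 7.5·35 = 277.5000; (r_i+r_j)·cross = 21·277.5000 = 5827.5000
edge 3: (7.5,40)→(1.5,8)  cross = 7.5·8 − 1.5·40 = 0.0000; (r_i+r_j)·cross = 9·0.0000 = 0.0000
Σcross = 264.0000 → A = |Σcross|/2 = 132.0000 mm²
Σ(r_i+r_j)·cross = 6024.0000 → first moment M = |Σ|/6 = 1004.0000
R_c = M/A = 1004.0000/132.0000 = 7.6061 mm
θ = 160° = 2.792527 rad
V = θ·R_c·A = 2.792527·7.6061·132.0000 = 2803.697 mm³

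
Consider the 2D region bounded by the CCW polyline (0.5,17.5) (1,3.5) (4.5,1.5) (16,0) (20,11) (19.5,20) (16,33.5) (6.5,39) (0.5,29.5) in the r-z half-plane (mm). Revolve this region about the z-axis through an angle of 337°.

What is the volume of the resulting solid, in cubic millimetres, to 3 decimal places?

Profile (r,z), 9 vertices: (0.5,17.5) (1,3.5) (4.5,1.5) (16,0) (20,11) (19.5,20) (16,33.5) (6.5,39) (0.5,29.5)
edge 0: (0.5,17.5)→(1,3.5)  cross = 0.5·3.5 − 1·17.5 = -15.7500; (r_i+r_j)·cross = 1.5·-15.7500 = -23.6250
edge 1: (1,3.5)→(4.5,1.5)  cross = 1·1.5 − 4.5·3.5 = -14.2500; (r_i+r_j)·cross = 5.5·-14.2500 = -78.3750
edge 2: (4.5,1.5)→(16,0)  cross = 4.5·0 − 16·1.5 = -24.0000; (r_i+r_j)·cross = 20.5·-24.0000 = -492.0000
edge 3: (16,0)→(20,11)  cross = 16·11 − 20·0 = 176.0000; (r_i+r_j)·cross = 36·176.0000 = 6336.0000
edge 4: (20,11)→(19.5,20)  cross = 20·20 − 19.5·11 = 185.5000; (r_i+r_j)·cross = 39.5·185.5000 = 7327.2500
edge 5: (19.5,20)→(16,33.5)  cross = 19.5·33.5 − 16·20 = 333.2500; (r_i+r_j)·cross = 35.5·333.2500 = 11830.3750
edge 6: (16,33.5)→(6.5,39)  cross = 16·39 − 6.5·33.5 = 406.2500; (r_i+r_j)·cross = 22.5·406.2500 = 9140.6250
edge 7: (6.5,39)→(0.5,29.5)  cross = 6.5·29.5 − 0.5·39 = 172.2500; (r_i+r_j)·cross = 7·172.2500 = 1205.7500
edge 8: (0.5,29.5)→(0.5,17.5)  cross = 0.5·17.5 − 0.5·29.5 = -6.0000; (r_i+r_j)·cross = 1·-6.0000 = -6.0000
Σcross = 1213.2500 → A = |Σcross|/2 = 606.6250 mm²
Σ(r_i+r_j)·cross = 35240.0000 → first moment M = |Σ|/6 = 5873.3333
R_c = M/A = 5873.3333/606.6250 = 9.6820 mm
θ = 337° = 5.881760 rad
V = θ·R_c·A = 5.881760·9.6820·606.6250 = 34545.535 mm³

Volume = 34545.535 mm³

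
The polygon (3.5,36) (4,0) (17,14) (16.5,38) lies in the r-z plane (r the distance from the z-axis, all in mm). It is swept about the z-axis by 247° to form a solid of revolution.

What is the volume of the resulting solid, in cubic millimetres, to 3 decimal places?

Profile (r,z), 4 vertices: (3.5,36) (4,0) (17,14) (16.5,38)
edge 0: (3.5,36)→(4,0)  cross = 3.5·0 − 4·36 = -144.0000; (r_i+r_j)·cross = 7.5·-144.0000 = -1080.0000
edge 1: (4,0)→(17,14)  cross = 4·14 − 17·0 = 56.0000; (r_i+r_j)·cross = 21·56.0000 = 1176.0000
edge 2: (17,14)→(16.5,38)  cross = 17·38 − 16.5·14 = 415.0000; (r_i+r_j)·cross = 33.5·415.0000 = 13902.5000
edge 3: (16.5,38)→(3.5,36)  cross = 16.5·36 − 3.5·38 = 461.0000; (r_i+r_j)·cross = 20·461.0000 = 9220.0000
Σcross = 788.0000 → A = |Σcross|/2 = 394.0000 mm²
Σ(r_i+r_j)·cross = 23218.5000 → first moment M = |Σ|/6 = 3869.7500
R_c = M/A = 3869.7500/394.0000 = 9.8217 mm
θ = 247° = 4.310963 rad
V = θ·R_c·A = 4.310963·9.8217·394.0000 = 16682.350 mm³

Volume = 16682.350 mm³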